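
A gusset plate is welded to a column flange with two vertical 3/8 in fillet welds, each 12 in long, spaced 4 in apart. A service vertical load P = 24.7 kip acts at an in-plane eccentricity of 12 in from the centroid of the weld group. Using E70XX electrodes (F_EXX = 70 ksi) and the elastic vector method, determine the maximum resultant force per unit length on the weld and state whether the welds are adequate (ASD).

Total weld length L_w = 24 in. Treat welds as unit-width lines.
Polar moment about centroid: J = 2[d³/12 + d(b/2)²] = 2[12³/12 + 12×2²] = 384 in³.
Direct shear f_v = P/L_w = 24.7 / 24 = 1.029 kip/in (vertical).
Torsion M = P·e = 24.7 × 12 = 296.4 kip·in.
Critical point at (x, y) = (2, 6) from centroid. f_tx = M·y/J = 4.631 kip/in; f_ty = M·x/J = 1.544 kip/in.
Resultant f_max = √[f_tx² + (f_v + f_ty)²] = √[4.631² + (1.029 + 1.544)²] = 5.298 kip/in.
Capacity per unit length: r_n/Ω = (1/2.0) × 0.6 × 70 × (0.707 × 0.375) = 5.568 kip/in.
5.298 ≤ 5.568 → adequate.

f_max ≈ 5.3 kip/in; adequate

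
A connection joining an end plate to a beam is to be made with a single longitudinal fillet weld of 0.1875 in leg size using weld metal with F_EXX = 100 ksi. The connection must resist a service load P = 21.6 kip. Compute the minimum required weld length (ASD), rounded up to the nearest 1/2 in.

Throat t_e = 0.707 × 0.1875 = 0.1326 in.
r_n/Ω = (0.6 × 100 × 0.1326) / 2.0 = 3.977 kip/in.
L_req = P / (r_n/Ω) = 21.6 / 3.977 = 5.431 in total.
Round up → use L = 5.5 in.

L = 5.5 in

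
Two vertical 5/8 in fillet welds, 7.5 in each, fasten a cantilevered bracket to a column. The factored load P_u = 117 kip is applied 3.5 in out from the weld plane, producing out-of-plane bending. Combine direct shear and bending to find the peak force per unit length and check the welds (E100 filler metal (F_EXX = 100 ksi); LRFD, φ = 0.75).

f_max ≈ 23.2 kip/in; NOT adequate

L_w = 2 × 7.5 = 15 in; section modulus (unit throat) S = 2 × L²/6 = 18.75 in².
Direct shear f_v = P/L_w = 117/15 = 7.8 kip/in.
Moment M = P × e = 117 × 3.5 = 409.5 kip·in; bending f_b = M/S = 21.84 kip/in.
f_max = √(f_v² + f_b²) = √(7.8² + 21.84²) = 23.19 kip/in.
φr_n = 0.75 × 0.6 × 100 × (0.707 × 0.625) = 19.88 kip/in → NOT adequate.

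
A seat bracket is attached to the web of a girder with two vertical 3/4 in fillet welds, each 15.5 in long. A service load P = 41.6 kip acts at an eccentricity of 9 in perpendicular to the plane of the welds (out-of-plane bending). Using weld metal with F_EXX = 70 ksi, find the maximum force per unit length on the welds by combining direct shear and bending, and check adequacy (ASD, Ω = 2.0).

f_max ≈ 4.86 kip/in; adequate

L_w = 2 × 15.5 = 31 in; section modulus (unit throat) S = 2 × L²/6 = 80.08 in².
Direct shear f_v = P/L_w = 41.6/31 = 1.342 kip/in.
Moment M = P × e = 41.6 × 9 = 374.4 kip·in; bending f_b = M/S = 4.675 kip/in.
f_max = √(f_v² + f_b²) = √(1.342² + 4.675²) = 4.864 kip/in.
r_n/Ω = (1/2.0) × 0.6 × 70 × (0.707 × 0.75) = 11.14 kip/in → adequate.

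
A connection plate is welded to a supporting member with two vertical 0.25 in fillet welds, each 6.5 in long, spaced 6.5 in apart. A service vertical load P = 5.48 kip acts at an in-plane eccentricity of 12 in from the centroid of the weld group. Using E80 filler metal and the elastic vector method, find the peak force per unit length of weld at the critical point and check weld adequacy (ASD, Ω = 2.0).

f_max ≈ 1.97 kip/in; adequate

E80XX → F_EXX = 80 ksi.
Total weld length L_w = 13 in. Treat welds as unit-width lines.
Polar moment about centroid: J = 2[d³/12 + d(b/2)²] = 2[6.5³/12 + 6.5×3.25²] = 183.1 in³.
Direct shear f_v = P/L_w = 5.48 / 13 = 0.4215 kip/in (vertical).
Torsion M = P·e = 5.48 × 12 = 65.76 kip·in.
Critical point at (x, y) = (3.25, 3.25) from centroid. f_tx = M·y/J = 1.167 kip/in; f_ty = M·x/J = 1.167 kip/in.
Resultant f_max = √[f_tx² + (f_v + f_ty)²] = √[1.167² + (0.4215 + 1.167)²] = 1.972 kip/in.
Capacity per unit length: r_n/Ω = (1/2.0) × 0.6 × 80 × (0.707 × 0.25) = 4.242 kip/in.
1.972 ≤ 4.242 → adequate.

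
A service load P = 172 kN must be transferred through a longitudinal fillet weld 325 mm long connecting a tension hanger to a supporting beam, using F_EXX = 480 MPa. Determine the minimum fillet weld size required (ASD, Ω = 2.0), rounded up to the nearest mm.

Total weld length L = 325 mm.
Required throat t_e = P × Ω / (0.6 F_EXX × L) = 172 × 2.0 / (0.6 × 480 × 325 × 10⁻³) = 3.675 mm.
Required leg w = t_e / 0.707 = 5.198 mm → use 6 mm.

w = 6 mm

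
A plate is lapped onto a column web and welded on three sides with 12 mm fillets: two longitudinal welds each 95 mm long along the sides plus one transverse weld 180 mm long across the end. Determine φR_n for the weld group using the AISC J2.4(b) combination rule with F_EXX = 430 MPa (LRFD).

t_e = 0.707 × 12 = 8.484 mm.
R_nwl = 0.6 × 430 × 8.484 × 190 × 10⁻³ = 415.9 kN (longitudinal, 2 welds).
R_nwt = 0.6 × 430 × 8.484 × 180 × 10⁻³ = 394 kN (transverse, base value).
(i) R_nwl + R_nwt = 809.9 kN; (ii) 0.85 R_nwl + 1.5 R_nwt = 944.5 kN.
R_n = max = 944.5 kN [governs: (ii)]; φR_n = 708.4 kN.

φR_n ≈ 708 kN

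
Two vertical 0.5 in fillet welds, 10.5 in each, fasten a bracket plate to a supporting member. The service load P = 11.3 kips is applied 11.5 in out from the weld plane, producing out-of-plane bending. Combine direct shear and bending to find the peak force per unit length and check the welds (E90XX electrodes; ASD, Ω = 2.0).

E90XX → F_EXX = 90 ksi.
L_w = 2 × 10.5 = 21 in; section modulus (unit throat) S = 2 × L²/6 = 36.75 in².
Direct shear f_v = P/L_w = 11.3/21 = 0.5381 kip/in.
Moment M = P × e = 11.3 × 11.5 = 129.95 kip·in; bending f_b = M/S = 3.536 kip/in.
f_max = √(f_v² + f_b²) = √(0.5381² + 3.536²) = 3.577 kip/in.
r_n/Ω = (1/2.0) × 0.6 × 90 × (0.707 × 0.5) = 9.544 kip/in → adequate.

f_max ≈ 3.58 kip/in; adequate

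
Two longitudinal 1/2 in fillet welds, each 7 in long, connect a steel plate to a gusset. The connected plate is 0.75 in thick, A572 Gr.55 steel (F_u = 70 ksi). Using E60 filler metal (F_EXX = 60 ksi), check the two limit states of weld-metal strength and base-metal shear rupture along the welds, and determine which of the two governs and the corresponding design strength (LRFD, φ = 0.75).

φR_n ≈ 134 kip (weld metal governs)

t_e = 0.707 × 0.5 = 0.3535 in; L = 14 in.
Weld metal: φR_n = 0.75 × 0.6 × 60 × 0.3535 × 14 = 133.6 kip.
Base metal (shear rupture): φR_n = 0.75 × 0.6 × 70 × 0.75 × 14 = 330.8 kip.
Governing: weld metal.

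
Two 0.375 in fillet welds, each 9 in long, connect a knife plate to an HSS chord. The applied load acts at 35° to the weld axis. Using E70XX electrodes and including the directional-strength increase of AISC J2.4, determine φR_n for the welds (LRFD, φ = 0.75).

φR_n ≈ 183 kips

E70XX → F_EXX = 70 ksi.
t_e = 0.707 × 0.375 = 0.2651 in; A_we = 0.2651 × 18 = 4.772 in².
Directional factor: 1.0 + 0.5 sin^1.5(35°) = 1.217.
F_nw = 0.6 × 70 × 1.217 = 51.12 ksi.
φR_n = 0.75 × 51.12 × 4.772 = 183 kips.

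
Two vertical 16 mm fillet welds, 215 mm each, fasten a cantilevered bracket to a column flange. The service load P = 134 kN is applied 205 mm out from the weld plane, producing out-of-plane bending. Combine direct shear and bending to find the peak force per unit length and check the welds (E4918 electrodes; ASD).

f_max ≈ 1810 N/mm; NOT adequate

E49XX → F_EXX = 490 MPa.
L_w = 2 × 215 = 430 mm; section modulus (unit throat) S = 2 × L²/6 = 15410 mm².
Direct shear f_v = P/L_w = 134×10³/430 = 311.6 N/mm.
Moment M = P × e = 134×10³ × 205 = 27470000 N·mm; bending f_b = M/S = 1783 N/mm.
f_max = √(f_v² + f_b²) = √(311.6² + 1783²) = 1810 N/mm.
r_n/Ω = (1/2.0) × 0.6 × 490 × (0.707 × 16) = 1663 N/mm → NOT adequate.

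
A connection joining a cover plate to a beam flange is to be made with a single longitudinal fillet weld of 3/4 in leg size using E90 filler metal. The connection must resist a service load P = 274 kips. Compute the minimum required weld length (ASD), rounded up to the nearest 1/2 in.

L = 19.5 in

E90XX → F_EXX = 90 ksi.
Throat t_e = 0.707 × 0.75 = 0.5302 in.
r_n/Ω = (0.6 × 90 × 0.5302) / 2.0 = 14.32 kip/in.
L_req = P / (r_n/Ω) = 274 / 14.32 = 19.14 in total.
Round up → use L = 19.5 in.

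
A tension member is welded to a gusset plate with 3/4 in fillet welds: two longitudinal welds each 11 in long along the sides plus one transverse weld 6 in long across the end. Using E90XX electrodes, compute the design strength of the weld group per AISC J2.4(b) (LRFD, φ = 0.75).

φR_n ≈ 601 kips

E90XX → F_EXX = 90 ksi.
t_e = 0.707 × 0.75 = 0.5302 in.
R_nwl = 0.6 × 90 × 0.5302 × 22 = 629.9 kips (longitudinal, 2 welds).
R_nwt = 0.6 × 90 × 0.5302 × 6 = 171.8 kips (transverse, base value).
(i) R_nwl + R_nwt = 801.7 kips; (ii) 0.85 R_nwl + 1.5 R_nwt = 793.1 kips.
R_n = max = 801.7 kips [governs: (i)]; φR_n = 601.3 kips.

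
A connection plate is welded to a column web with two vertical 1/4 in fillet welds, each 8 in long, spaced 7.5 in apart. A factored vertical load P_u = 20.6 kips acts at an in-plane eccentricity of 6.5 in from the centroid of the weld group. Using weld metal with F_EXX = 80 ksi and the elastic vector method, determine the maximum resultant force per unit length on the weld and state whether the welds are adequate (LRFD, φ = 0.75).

Total weld length L_w = 16 in. Treat welds as unit-width lines.
Polar moment about centroid: J = 2[d³/12 + d(b/2)²] = 2[8³/12 + 8×3.75²] = 310.3 in³.
Direct shear f_v = P/L_w = 20.6 / 16 = 1.288 kip/in (vertical).
Torsion M = P·e = 20.6 × 6.5 = 133.9 kip·in.
Critical point at (x, y) = (3.75, 4) from centroid. f_tx = M·y/J = 1.726 kip/in; f_ty = M·x/J = 1.618 kip/in.
Resultant f_max = √[f_tx² + (f_v + f_ty)²] = √[1.726² + (1.288 + 1.618)²] = 3.379 kip/in.
Capacity per unit length: φr_n = 0.75 × 0.6 × 80 × (0.707 × 0.25) = 6.363 kip/in.
3.379 ≤ 6.363 → adequate.

f_max ≈ 3.38 kip/in; adequate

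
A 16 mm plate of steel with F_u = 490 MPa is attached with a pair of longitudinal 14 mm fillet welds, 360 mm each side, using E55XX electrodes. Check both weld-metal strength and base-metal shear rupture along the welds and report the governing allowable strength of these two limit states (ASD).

E55XX → F_EXX = 550 MPa.
t_e = 0.707 × 14 = 9.898 mm; L = 720 mm.
Weld metal: R_n/Ω = (1/2.0) × 0.6 × 550 × 9.898 × 720 × 10⁻³ = 1176 kN.
Base metal (shear rupture): R_n/Ω = (1/2.0) × 0.6 × 490 × 16 × 720 × 10⁻³ = 1693 kN.
Governing: weld metal.

R_n/Ω ≈ 1180 kN (weld metal governs)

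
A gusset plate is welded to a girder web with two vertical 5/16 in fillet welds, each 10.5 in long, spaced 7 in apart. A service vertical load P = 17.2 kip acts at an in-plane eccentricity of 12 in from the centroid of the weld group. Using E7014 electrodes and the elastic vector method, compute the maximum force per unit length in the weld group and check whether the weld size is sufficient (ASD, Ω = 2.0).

f_max ≈ 3.42 kip/in; adequate

E70XX → F_EXX = 70 ksi.
Total weld length L_w = 21 in. Treat welds as unit-width lines.
Polar moment about centroid: J = 2[d³/12 + d(b/2)²] = 2[10.5³/12 + 10.5×3.5²] = 450.2 in³.
Direct shear f_v = P/L_w = 17.2 / 21 = 0.819 kip/in (vertical).
Torsion M = P·e = 17.2 × 12 = 206.4 kip·in.
Critical point at (x, y) = (3.5, 5.25) from centroid. f_tx = M·y/J = 2.407 kip/in; f_ty = M·x/J = 1.605 kip/in.
Resultant f_max = √[f_tx² + (f_v + f_ty)²] = √[2.407² + (0.819 + 1.605)²] = 3.416 kip/in.
Capacity per unit length: r_n/Ω = (1/2.0) × 0.6 × 70 × (0.707 × 0.3125) = 4.64 kip/in.
3.416 ≤ 4.64 → adequate.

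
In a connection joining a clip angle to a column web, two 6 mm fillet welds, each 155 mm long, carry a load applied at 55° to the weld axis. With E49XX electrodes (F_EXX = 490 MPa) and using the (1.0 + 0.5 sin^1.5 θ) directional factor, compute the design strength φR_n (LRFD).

φR_n ≈ 397 kN

t_e = 0.707 × 6 = 4.242 mm; A_we = 4.242 × 310 = 1315 mm².
Directional factor: 1.0 + 0.5 sin^1.5(55°) = 1.371.
F_nw = 0.6 × 490 × 1.371 = 403 MPa.
φR_n = 0.75 × 403 × 1315 × 10⁻³ = 397.4 kN.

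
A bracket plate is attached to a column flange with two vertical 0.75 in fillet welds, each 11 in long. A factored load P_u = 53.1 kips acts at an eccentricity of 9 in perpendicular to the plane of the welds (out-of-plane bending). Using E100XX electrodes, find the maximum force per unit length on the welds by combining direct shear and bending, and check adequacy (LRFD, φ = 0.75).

E100XX → F_EXX = 100 ksi.
L_w = 2 × 11 = 22 in; section modulus (unit throat) S = 2 × L²/6 = 40.33 in².
Direct shear f_v = P/L_w = 53.1/22 = 2.414 kip/in.
Moment M = P × e = 53.1 × 9 = 477.9 kip·in; bending f_b = M/S = 11.85 kip/in.
f_max = √(f_v² + f_b²) = √(2.414² + 11.85²) = 12.09 kip/in.
φr_n = 0.75 × 0.6 × 100 × (0.707 × 0.75) = 23.86 kip/in → adequate.

f_max ≈ 12.1 kip/in; adequate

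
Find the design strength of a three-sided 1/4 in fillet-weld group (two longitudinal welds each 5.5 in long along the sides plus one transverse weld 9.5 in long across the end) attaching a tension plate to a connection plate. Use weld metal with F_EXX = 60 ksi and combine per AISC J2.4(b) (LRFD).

φR_n ≈ 113 kips

t_e = 0.707 × 0.25 = 0.1767 in.
R_nwl = 0.6 × 60 × 0.1767 × 11 = 69.99 kips (longitudinal, 2 welds).
R_nwt = 0.6 × 60 × 0.1767 × 9.5 = 60.45 kips (transverse, base value).
(i) R_nwl + R_nwt = 130.4 kips; (ii) 0.85 R_nwl + 1.5 R_nwt = 150.2 kips.
R_n = max = 150.2 kips [governs: (ii)]; φR_n = 112.6 kips.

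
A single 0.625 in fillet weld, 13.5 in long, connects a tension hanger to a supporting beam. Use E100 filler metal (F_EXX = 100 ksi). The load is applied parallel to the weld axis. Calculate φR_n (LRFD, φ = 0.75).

Effective throat t_e = 0.707 × 0.625 = 0.4419 in.
Total length L = 13.5 in; A_we = 0.4419 × 13.5 = 5.965 in².
F_nw = 0.6 F_EXX = 0.6 × 100 = 60 ksi.
φR_n = 0.75 × 60 × 5.965 = 268.4 kips.

φR_n ≈ 268 kips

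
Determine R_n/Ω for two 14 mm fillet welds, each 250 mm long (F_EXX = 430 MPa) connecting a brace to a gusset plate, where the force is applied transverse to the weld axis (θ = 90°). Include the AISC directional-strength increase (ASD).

t_e = 0.707 × 14 = 9.898 mm; A_we = 9.898 × 500 = 4949 mm².
Directional factor: 1.0 + 0.5 sin^1.5(90°) = 1.5.
F_nw = 0.6 × 430 × 1.5 = 387 MPa.
R_n/Ω = (387 × 4949) / 2.0 × 10⁻³ = 957.6 kN.

R_n/Ω ≈ 958 kN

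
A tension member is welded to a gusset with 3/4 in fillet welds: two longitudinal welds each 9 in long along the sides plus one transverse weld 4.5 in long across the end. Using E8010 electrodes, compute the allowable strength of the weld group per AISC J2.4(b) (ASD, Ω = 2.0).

R_n/Ω ≈ 286 kip

E80XX → F_EXX = 80 ksi.
t_e = 0.707 × 0.75 = 0.5302 in.
R_nwl = 0.6 × 80 × 0.5302 × 18 = 458.1 kip (longitudinal, 2 welds).
R_nwt = 0.6 × 80 × 0.5302 × 4.5 = 114.5 kip (transverse, base value).
(i) R_nwl + R_nwt = 572.7 kip; (ii) 0.85 R_nwl + 1.5 R_nwt = 561.2 kip.
R_n = max = 572.7 kip [governs: (i)]; R_n/Ω = 286.3 kip.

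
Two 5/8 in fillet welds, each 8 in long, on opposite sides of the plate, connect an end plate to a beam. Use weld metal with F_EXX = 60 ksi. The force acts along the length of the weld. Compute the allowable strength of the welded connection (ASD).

Effective throat t_e = 0.707 × 0.625 = 0.4419 in.
Total length L = 16 in; A_we = 0.4419 × 16 = 7.07 in².
F_nw = 0.6 F_EXX = 0.6 × 60 = 36 ksi.
R_n = 36 × 7.07 = 254.5 kips; R_n/Ω = 254.5/2.0 = 127.3 kips.

R_n/Ω ≈ 127 kips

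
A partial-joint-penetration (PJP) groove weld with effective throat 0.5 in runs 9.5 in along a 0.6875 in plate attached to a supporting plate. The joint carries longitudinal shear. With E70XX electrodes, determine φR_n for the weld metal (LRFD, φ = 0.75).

E70XX → F_EXX = 70 ksi.
Effective throat (given) t_e = 0.5 in.
A_we = 0.5 × 9.5 = 4.75 in².
F_nw = 0.6 F_EXX = 42 ksi.
φR_n = 0.75 × 42 × 4.75 = 149.6 kips.

φR_n ≈ 150 kips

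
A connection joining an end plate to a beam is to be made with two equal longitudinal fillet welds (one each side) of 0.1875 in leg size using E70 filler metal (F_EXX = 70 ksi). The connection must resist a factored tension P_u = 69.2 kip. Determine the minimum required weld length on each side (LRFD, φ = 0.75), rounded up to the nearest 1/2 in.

L = 8.5 in on each side

Throat t_e = 0.707 × 0.1875 = 0.1326 in.
φr_n = 0.75 × 0.6 × 70 × 0.1326 = 4.176 kip/in.
L_req = P_u / φr_n = 69.2 / 4.176 = 16.57 in total.
Per side: 16.57 / 2 = 8.286 in.
Round up → use L = 8.5 in on each side.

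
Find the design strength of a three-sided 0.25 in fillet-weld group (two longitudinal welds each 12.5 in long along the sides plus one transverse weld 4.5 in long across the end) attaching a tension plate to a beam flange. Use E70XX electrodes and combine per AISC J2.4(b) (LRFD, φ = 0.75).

φR_n ≈ 164 kip

E70XX → F_EXX = 70 ksi.
t_e = 0.707 × 0.25 = 0.1767 in.
R_nwl = 0.6 × 70 × 0.1767 × 25 = 185.6 kip (longitudinal, 2 welds).
R_nwt = 0.6 × 70 × 0.1767 × 4.5 = 33.41 kip (transverse, base value).
(i) R_nwl + R_nwt = 219 kip; (ii) 0.85 R_nwl + 1.5 R_nwt = 207.9 kip.
R_n = max = 219 kip [governs: (i)]; φR_n = 164.2 kip.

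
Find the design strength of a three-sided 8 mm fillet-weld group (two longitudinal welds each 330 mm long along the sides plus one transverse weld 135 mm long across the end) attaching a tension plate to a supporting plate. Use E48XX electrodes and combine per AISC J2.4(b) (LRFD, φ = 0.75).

E48XX → F_EXX = 480 MPa.
t_e = 0.707 × 8 = 5.656 mm.
R_nwl = 0.6 × 480 × 5.656 × 660 × 10⁻³ = 1075 kN (longitudinal, 2 welds).
R_nwt = 0.6 × 480 × 5.656 × 135 × 10⁻³ = 219.9 kN (transverse, base value).
(i) R_nwl + R_nwt = 1295 kN; (ii) 0.85 R_nwl + 1.5 R_nwt = 1244 kN.
R_n = max = 1295 kN [governs: (i)]; φR_n = 971.2 kN.

φR_n ≈ 971 kN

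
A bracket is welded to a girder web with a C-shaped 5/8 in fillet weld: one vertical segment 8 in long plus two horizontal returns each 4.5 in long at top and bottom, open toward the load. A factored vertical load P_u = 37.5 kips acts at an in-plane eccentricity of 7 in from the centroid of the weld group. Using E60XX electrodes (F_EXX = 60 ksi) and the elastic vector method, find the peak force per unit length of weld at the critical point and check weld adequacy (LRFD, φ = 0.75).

f_max ≈ 7.7 kip/in; adequate

Total weld length L_w = 17 in. Treat welds as unit-width lines.
Centroid: x̄ = 2×4.5×2.25 / 17 = 1.191 in from the vertical weld.
Polar moment about centroid: J = I_x + I_y = [8³/12 + 2×4.5×4²] + [8×1.191² + 2(4.5³/12 + 4.5×1.059²)] = 223.3 in³.
Direct shear f_v = P/L_w = 37.5 / 17 = 2.206 kip/in (vertical).
Torsion M = P·e = 37.5 × 7 = 262.5 kip·in.
Critical point at (x, y) = (3.309, 4) from centroid. f_tx = M·y/J = 4.702 kip/in; f_ty = M·x/J = 3.89 kip/in.
Resultant f_max = √[f_tx² + (f_v + f_ty)²] = √[4.702² + (2.206 + 3.89)²] = 7.699 kip/in.
Capacity per unit length: φr_n = 0.75 × 0.6 × 60 × (0.707 × 0.625) = 11.93 kip/in.
7.699 ≤ 11.93 → adequate.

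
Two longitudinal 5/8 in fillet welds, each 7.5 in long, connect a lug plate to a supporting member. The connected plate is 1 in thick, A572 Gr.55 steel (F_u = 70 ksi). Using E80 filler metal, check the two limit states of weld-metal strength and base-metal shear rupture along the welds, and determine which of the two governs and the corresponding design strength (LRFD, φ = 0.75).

φR_n ≈ 239 kips (weld metal governs)

E80XX → F_EXX = 80 ksi.
t_e = 0.707 × 0.625 = 0.4419 in; L = 15 in.
Weld metal: φR_n = 0.75 × 0.6 × 80 × 0.4419 × 15 = 238.6 kips.
Base metal (shear rupture): φR_n = 0.75 × 0.6 × 70 × 1 × 15 = 472.5 kips.
Governing: weld metal.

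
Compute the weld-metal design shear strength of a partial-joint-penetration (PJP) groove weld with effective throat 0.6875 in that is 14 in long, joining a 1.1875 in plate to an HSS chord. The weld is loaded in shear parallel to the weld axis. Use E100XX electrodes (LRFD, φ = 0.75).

E100XX → F_EXX = 100 ksi.
Effective throat (given) t_e = 0.6875 in.
A_we = 0.6875 × 14 = 9.625 in².
F_nw = 0.6 F_EXX = 60 ksi.
φR_n = 0.75 × 60 × 9.625 = 433.1 kips.

φR_n ≈ 433 kips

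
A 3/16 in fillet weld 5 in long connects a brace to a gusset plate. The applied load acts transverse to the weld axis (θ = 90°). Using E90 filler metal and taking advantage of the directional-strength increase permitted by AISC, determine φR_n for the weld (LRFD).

E90XX → F_EXX = 90 ksi.
t_e = 0.707 × 0.1875 = 0.1326 in; A_we = 0.1326 × 5 = 0.6628 in².
Directional factor: 1.0 + 0.5 sin^1.5(90°) = 1.5.
F_nw = 0.6 × 90 × 1.5 = 81 ksi.
φR_n = 0.75 × 81 × 0.6628 = 40.27 kip.

φR_n ≈ 40.3 kip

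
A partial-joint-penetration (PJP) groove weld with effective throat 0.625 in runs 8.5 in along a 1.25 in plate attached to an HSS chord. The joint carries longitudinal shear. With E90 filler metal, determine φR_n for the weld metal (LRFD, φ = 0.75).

E90XX → F_EXX = 90 ksi.
Effective throat (given) t_e = 0.625 in.
A_we = 0.625 × 8.5 = 5.312 in².
F_nw = 0.6 F_EXX = 54 ksi.
φR_n = 0.75 × 54 × 5.312 = 215.2 kips.

φR_n ≈ 215 kips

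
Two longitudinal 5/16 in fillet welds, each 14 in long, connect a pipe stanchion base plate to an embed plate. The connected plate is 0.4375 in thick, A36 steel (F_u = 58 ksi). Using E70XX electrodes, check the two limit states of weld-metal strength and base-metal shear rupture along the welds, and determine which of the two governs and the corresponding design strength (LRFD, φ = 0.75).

E70XX → F_EXX = 70 ksi.
t_e = 0.707 × 0.3125 = 0.2209 in; L = 28 in.
Weld metal: φR_n = 0.75 × 0.6 × 70 × 0.2209 × 28 = 194.9 kips.
Base metal (shear rupture): φR_n = 0.75 × 0.6 × 58 × 0.4375 × 28 = 319.7 kips.
Governing: weld metal.

φR_n ≈ 195 kips (weld metal governs)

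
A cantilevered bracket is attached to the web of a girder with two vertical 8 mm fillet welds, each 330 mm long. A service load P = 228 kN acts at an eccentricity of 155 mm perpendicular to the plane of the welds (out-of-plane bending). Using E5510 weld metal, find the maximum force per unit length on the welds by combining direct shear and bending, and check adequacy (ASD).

E55XX → F_EXX = 550 MPa.
L_w = 2 × 330 = 660 mm; section modulus (unit throat) S = 2 × L²/6 = 36300 mm².
Direct shear f_v = P/L_w = 228×10³/660 = 345.5 N/mm.
Moment M = P × e = 228×10³ × 155 = 35340000 N·mm; bending f_b = M/S = 973.6 N/mm.
f_max = √(f_v² + f_b²) = √(345.5² + 973.6²) = 1033 N/mm.
r_n/Ω = (1/2.0) × 0.6 × 550 × (0.707 × 8) = 933.2 N/mm → NOT adequate.

f_max ≈ 1030 N/mm; NOT adequate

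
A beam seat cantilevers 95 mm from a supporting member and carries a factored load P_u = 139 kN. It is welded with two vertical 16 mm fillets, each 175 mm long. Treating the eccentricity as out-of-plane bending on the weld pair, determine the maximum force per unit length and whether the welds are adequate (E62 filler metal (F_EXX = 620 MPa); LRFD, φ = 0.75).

L_w = 2 × 175 = 350 mm; section modulus (unit throat) S = 2 × L²/6 = 10210 mm².
Direct shear f_v = P/L_w = 139×10³/350 = 397.1 N/mm.
Moment M = P × e = 139×10³ × 95 = 13205000 N·mm; bending f_b = M/S = 1294 N/mm.
f_max = √(f_v² + f_b²) = √(397.1² + 1294²) = 1353 N/mm.
φr_n = 0.75 × 0.6 × 620 × (0.707 × 16) = 3156 N/mm → adequate.

f_max ≈ 1350 N/mm; adequate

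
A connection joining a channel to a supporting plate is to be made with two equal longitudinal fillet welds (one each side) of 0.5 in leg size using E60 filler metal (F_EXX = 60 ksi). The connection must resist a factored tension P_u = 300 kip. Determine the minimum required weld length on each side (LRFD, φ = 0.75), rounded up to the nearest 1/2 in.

Throat t_e = 0.707 × 0.5 = 0.3535 in.
φr_n = 0.75 × 0.6 × 60 × 0.3535 = 9.544 kip/in.
L_req = P_u / φr_n = 300 / 9.544 = 31.43 in total.
Per side: 31.43 / 2 = 15.72 in.
Round up → use L = 16 in on each side.

L = 16 in on each side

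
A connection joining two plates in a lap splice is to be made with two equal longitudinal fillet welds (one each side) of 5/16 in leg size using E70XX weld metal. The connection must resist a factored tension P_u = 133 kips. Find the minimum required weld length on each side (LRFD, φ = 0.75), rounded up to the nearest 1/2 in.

L = 10 in on each side

E70XX → F_EXX = 70 ksi.
Throat t_e = 0.707 × 0.3125 = 0.2209 in.
φr_n = 0.75 × 0.6 × 70 × 0.2209 = 6.96 kips/in.
L_req = P_u / φr_n = 133 / 6.96 = 19.11 in total.
Per side: 19.11 / 2 = 9.555 in.
Round up → use L = 10 in on each side.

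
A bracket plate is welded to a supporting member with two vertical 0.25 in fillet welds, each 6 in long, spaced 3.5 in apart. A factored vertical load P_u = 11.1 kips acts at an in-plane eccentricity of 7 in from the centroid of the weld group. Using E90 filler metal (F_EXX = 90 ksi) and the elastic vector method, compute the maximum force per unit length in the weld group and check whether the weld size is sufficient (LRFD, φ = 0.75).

f_max ≈ 4.25 kip/in; adequate

Total weld length L_w = 12 in. Treat welds as unit-width lines.
Polar moment about centroid: J = 2[d³/12 + d(b/2)²] = 2[6³/12 + 6×1.75²] = 72.75 in³.
Direct shear f_v = P/L_w = 11.1 / 12 = 0.925 kip/in (vertical).
Torsion M = P·e = 11.1 × 7 = 77.7 kip·in.
Critical point at (x, y) = (1.75, 3) from centroid. f_tx = M·y/J = 3.204 kip/in; f_ty = M·x/J = 1.869 kip/in.
Resultant f_max = √[f_tx² + (f_v + f_ty)²] = √[3.204² + (0.925 + 1.869)²] = 4.251 kip/in.
Capacity per unit length: φr_n = 0.75 × 0.6 × 90 × (0.707 × 0.25) = 7.158 kip/in.
4.251 ≤ 7.158 → adequate.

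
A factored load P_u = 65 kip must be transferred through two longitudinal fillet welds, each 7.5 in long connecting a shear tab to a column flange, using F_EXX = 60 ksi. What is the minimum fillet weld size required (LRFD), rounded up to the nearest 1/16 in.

w = 1/4 in

Total weld length L = 15 in.
Required throat t_e = P_u / (φ × 0.6 F_EXX × L) = 65 / (0.75 × 0.6 × 60 × 15) = 0.1605 in.
Required leg w = t_e / 0.707 = 0.227 in → use 1/4 in.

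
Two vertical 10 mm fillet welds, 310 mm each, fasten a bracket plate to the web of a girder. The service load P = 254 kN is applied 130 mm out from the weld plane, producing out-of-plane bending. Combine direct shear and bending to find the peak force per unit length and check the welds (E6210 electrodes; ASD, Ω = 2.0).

f_max ≈ 1110 N/mm; adequate

E62XX → F_EXX = 620 MPa.
L_w = 2 × 310 = 620 mm; section modulus (unit throat) S = 2 × L²/6 = 32030 mm².
Direct shear f_v = P/L_w = 254×10³/620 = 409.7 N/mm.
Moment M = P × e = 254×10³ × 130 = 33020000 N·mm; bending f_b = M/S = 1031 N/mm.
f_max = √(f_v² + f_b²) = √(409.7² + 1031²) = 1109 N/mm.
r_n/Ω = (1/2.0) × 0.6 × 620 × (0.707 × 10) = 1315 N/mm → adequate.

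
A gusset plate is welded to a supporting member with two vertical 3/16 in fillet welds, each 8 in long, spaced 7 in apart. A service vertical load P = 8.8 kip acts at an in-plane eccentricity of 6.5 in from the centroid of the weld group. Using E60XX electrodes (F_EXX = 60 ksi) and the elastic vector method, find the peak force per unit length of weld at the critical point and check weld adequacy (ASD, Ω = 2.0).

f_max ≈ 1.5 kip/in; adequate

Total weld length L_w = 16 in. Treat welds as unit-width lines.
Polar moment about centroid: J = 2[d³/12 + d(b/2)²] = 2[8³/12 + 8×3.5²] = 281.3 in³.
Direct shear f_v = P/L_w = 8.8 / 16 = 0.55 kip/in (vertical).
Torsion M = P·e = 8.8 × 6.5 = 57.2 kip·in.
Critical point at (x, y) = (3.5, 4) from centroid. f_tx = M·y/J = 0.8133 kip/in; f_ty = M·x/J = 0.7116 kip/in.
Resultant f_max = √[f_tx² + (f_v + f_ty)²] = √[0.8133² + (0.55 + 0.7116)²] = 1.501 kip/in.
Capacity per unit length: r_n/Ω = (1/2.0) × 0.6 × 60 × (0.707 × 0.1875) = 2.386 kip/in.
1.501 ≤ 2.386 → adequate.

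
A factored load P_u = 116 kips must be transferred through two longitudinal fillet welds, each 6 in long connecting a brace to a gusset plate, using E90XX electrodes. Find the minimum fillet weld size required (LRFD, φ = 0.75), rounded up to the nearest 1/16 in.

w = 3/8 in

E90XX → F_EXX = 90 ksi.
Total weld length L = 12 in.
Required throat t_e = P_u / (φ × 0.6 F_EXX × L) = 116 / (0.75 × 0.6 × 90 × 12) = 0.2387 in.
Required leg w = t_e / 0.707 = 0.3376 in → use 3/8 in.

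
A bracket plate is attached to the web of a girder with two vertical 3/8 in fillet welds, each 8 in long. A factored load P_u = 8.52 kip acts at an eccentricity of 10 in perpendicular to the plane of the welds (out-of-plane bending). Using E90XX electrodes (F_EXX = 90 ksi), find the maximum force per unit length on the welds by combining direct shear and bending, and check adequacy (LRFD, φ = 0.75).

L_w = 2 × 8 = 16 in; section modulus (unit throat) S = 2 × L²/6 = 21.33 in².
Direct shear f_v = P/L_w = 8.52/16 = 0.5325 kip/in.
Moment M = P × e = 8.52 × 10 = 85.2 kip·in; bending f_b = M/S = 3.994 kip/in.
f_max = √(f_v² + f_b²) = √(0.5325² + 3.994²) = 4.029 kip/in.
φr_n = 0.75 × 0.6 × 90 × (0.707 × 0.375) = 10.74 kip/in → adequate.

f_max ≈ 4.03 kip/in; adequate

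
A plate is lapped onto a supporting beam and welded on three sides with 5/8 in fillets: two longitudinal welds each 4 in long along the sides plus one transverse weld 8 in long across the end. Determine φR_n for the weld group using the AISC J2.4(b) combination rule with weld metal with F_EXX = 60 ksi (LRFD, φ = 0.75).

t_e = 0.707 × 0.625 = 0.4419 in.
R_nwl = 0.6 × 60 × 0.4419 × 8 = 127.3 kip (longitudinal, 2 welds).
R_nwt = 0.6 × 60 × 0.4419 × 8 = 127.3 kip (transverse, base value).
(i) R_nwl + R_nwt = 254.5 kip; (ii) 0.85 R_nwl + 1.5 R_nwt = 299.1 kip.
R_n = max = 299.1 kip [governs: (ii)]; φR_n = 224.3 kip.

φR_n ≈ 224 kip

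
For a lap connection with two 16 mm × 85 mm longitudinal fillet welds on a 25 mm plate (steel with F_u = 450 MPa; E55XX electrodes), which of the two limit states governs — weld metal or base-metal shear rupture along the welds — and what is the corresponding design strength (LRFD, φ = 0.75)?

E55XX → F_EXX = 550 MPa.
t_e = 0.707 × 16 = 11.31 mm; L = 170 mm.
Weld metal: φR_n = 0.75 × 0.6 × 550 × 11.31 × 170 × 10⁻³ = 476 kN.
Base metal (shear rupture): φR_n = 0.75 × 0.6 × 450 × 25 × 170 × 10⁻³ = 860.6 kN.
Governing: weld metal.

φR_n ≈ 476 kN (weld metal governs)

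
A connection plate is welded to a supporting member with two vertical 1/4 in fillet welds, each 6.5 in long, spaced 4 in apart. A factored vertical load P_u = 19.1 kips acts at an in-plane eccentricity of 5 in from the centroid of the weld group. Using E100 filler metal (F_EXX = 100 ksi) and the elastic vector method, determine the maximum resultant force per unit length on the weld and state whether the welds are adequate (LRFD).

Total weld length L_w = 13 in. Treat welds as unit-width lines.
Polar moment about centroid: J = 2[d³/12 + d(b/2)²] = 2[6.5³/12 + 6.5×2²] = 97.77 in³.
Direct shear f_v = P/L_w = 19.1 / 13 = 1.469 kip/in (vertical).
Torsion M = P·e = 19.1 × 5 = 95.5 kip·in.
Critical point at (x, y) = (2, 3.25) from centroid. f_tx = M·y/J = 3.175 kip/in; f_ty = M·x/J = 1.954 kip/in.
Resultant f_max = √[f_tx² + (f_v + f_ty)²] = √[3.175² + (1.469 + 1.954)²] = 4.668 kip/in.
Capacity per unit length: φr_n = 0.75 × 0.6 × 100 × (0.707 × 0.25) = 7.954 kip/in.
4.668 ≤ 7.954 → adequate.

f_max ≈ 4.67 kip/in; adequate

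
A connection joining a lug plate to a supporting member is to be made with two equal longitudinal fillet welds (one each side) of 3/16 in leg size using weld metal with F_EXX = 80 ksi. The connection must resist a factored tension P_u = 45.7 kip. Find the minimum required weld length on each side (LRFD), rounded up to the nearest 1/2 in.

L = 5 in on each side

Throat t_e = 0.707 × 0.1875 = 0.1326 in.
φr_n = 0.75 × 0.6 × 80 × 0.1326 = 4.772 kip/in.
L_req = P_u / φr_n = 45.7 / 4.772 = 9.576 in total.
Per side: 9.576 / 2 = 4.788 in.
Round up → use L = 5 in on each side.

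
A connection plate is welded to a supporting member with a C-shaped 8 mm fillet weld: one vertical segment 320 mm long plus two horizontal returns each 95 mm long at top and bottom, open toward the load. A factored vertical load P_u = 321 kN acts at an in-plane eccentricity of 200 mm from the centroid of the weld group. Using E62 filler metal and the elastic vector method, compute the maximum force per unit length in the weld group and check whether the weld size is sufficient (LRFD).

f_max ≈ 1790 N/mm; NOT adequate

E62XX → F_EXX = 620 MPa.
Total weld length L_w = 510 mm. Treat welds as unit-width lines.
Centroid: x̄ = 2×95×47.5 / 510 = 17.7 mm from the vertical weld.
Polar moment about centroid: J = I_x + I_y = [320³/12 + 2×95×160²] + [320×17.7² + 2(95³/12 + 95×29.8²)] = 8007000 mm³.
Direct shear f_v = P/L_w = 321×10³ / 510 = 629.4 N/mm (vertical).
Torsion M = P·e = 321×10³ × 200 = 64200000 N·mm.
Critical point at (x, y) = (77.3, 160) from centroid. f_tx = M·y/J = 1283 N/mm; f_ty = M·x/J = 619.9 N/mm.
Resultant f_max = √[f_tx² + (f_v + f_ty)²] = √[1283² + (629.4 + 619.9)²] = 1791 N/mm.
Capacity per unit length: φr_n = 0.75 × 0.6 × 620 × (0.707 × 8) = 1578 N/mm.
1791 > 1578 → NOT adequate.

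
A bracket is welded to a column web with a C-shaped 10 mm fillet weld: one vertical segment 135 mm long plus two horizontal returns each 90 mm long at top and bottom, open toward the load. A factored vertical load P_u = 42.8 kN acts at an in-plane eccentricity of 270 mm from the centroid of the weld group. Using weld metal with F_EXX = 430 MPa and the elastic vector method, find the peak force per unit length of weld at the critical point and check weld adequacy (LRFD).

f_max ≈ 926 N/mm; adequate

Total weld length L_w = 315 mm. Treat welds as unit-width lines.
Centroid: x̄ = 2×90×45 / 315 = 25.71 mm from the vertical weld.
Polar moment about centroid: J = I_x + I_y = [135³/12 + 2×90×67.5²] + [135×25.71² + 2(90³/12 + 90×19.29²)] = 1303000 mm³.
Direct shear f_v = P/L_w = 42.8×10³ / 315 = 135.9 N/mm (vertical).
Torsion M = P·e = 42.8×10³ × 270 = 11556000 N·mm.
Critical point at (x, y) = (64.29, 67.5) from centroid. f_tx = M·y/J = 598.7 N/mm; f_ty = M·x/J = 570.2 N/mm.
Resultant f_max = √[f_tx² + (f_v + f_ty)²] = √[598.7² + (135.9 + 570.2)²] = 925.7 N/mm.
Capacity per unit length: φr_n = 0.75 × 0.6 × 430 × (0.707 × 10) = 1368 N/mm.
925.7 ≤ 1368 → adequate.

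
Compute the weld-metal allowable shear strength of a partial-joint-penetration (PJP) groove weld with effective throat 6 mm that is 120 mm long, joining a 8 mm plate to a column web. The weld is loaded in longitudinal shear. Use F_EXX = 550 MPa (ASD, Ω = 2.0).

Effective throat (given) t_e = 6 mm.
A_we = 6 × 120 = 720 mm².
F_nw = 0.6 F_EXX = 330 MPa.
R_n/Ω = (330 × 720) / 2.0 × 10⁻³ = 118.8 kN.

R_n/Ω ≈ 119 kN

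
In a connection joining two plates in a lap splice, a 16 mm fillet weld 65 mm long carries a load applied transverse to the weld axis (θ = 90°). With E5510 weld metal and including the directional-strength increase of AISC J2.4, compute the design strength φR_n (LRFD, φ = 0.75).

φR_n ≈ 273 kN

E55XX → F_EXX = 550 MPa.
t_e = 0.707 × 16 = 11.31 mm; A_we = 11.31 × 65 = 735.3 mm².
Directional factor: 1.0 + 0.5 sin^1.5(90°) = 1.5.
F_nw = 0.6 × 550 × 1.5 = 495 MPa.
φR_n = 0.75 × 495 × 735.3 × 10⁻³ = 273 kN.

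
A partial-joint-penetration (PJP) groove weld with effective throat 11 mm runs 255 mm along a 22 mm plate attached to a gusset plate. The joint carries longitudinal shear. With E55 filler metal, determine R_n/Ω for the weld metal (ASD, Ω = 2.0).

R_n/Ω ≈ 463 kN

E55XX → F_EXX = 550 MPa.
Effective throat (given) t_e = 11 mm.
A_we = 11 × 255 = 2805 mm².
F_nw = 0.6 F_EXX = 330 MPa.
R_n/Ω = (330 × 2805) / 2.0 × 10⁻³ = 462.8 kN.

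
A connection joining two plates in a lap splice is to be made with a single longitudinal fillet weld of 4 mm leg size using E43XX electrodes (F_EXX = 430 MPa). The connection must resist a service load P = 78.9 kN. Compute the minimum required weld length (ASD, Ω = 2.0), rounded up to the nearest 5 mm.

L = 220 mm

Throat t_e = 0.707 × 4 = 2.828 mm.
r_n/Ω = (0.6 × 430 × 2.828) / 2.0 = 364.8 N/mm = 0.3648 kN/mm.
L_req = P / (r_n/Ω) = 78.9 / 0.3648 = 216.3 mm total.
Round up → use L = 220 mm.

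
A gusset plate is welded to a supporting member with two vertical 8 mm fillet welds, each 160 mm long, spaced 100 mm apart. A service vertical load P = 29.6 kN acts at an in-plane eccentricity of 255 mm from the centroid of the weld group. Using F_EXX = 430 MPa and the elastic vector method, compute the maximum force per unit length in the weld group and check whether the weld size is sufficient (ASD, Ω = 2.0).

Total weld length L_w = 320 mm. Treat welds as unit-width lines.
Polar moment about centroid: J = 2[d³/12 + d(b/2)²] = 2[160³/12 + 160×50²] = 1483000 mm³.
Direct shear f_v = P/L_w = 29.6×10³ / 320 = 92.5 N/mm (vertical).
Torsion M = P·e = 29.6×10³ × 255 = 7548000 N·mm.
Critical point at (x, y) = (50, 80) from centroid. f_tx = M·y/J = 407.3 N/mm; f_ty = M·x/J = 254.5 N/mm.
Resultant f_max = √[f_tx² + (f_v + f_ty)²] = √[407.3² + (92.5 + 254.5)²] = 535.1 N/mm.
Capacity per unit length: r_n/Ω = (1/2.0) × 0.6 × 430 × (0.707 × 8) = 729.6 N/mm.
535.1 ≤ 729.6 → adequate.

f_max ≈ 535 N/mm; adequate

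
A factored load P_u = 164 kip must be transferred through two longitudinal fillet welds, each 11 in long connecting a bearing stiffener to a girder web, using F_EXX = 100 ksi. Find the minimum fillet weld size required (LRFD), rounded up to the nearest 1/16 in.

w = 1/4 in

Total weld length L = 22 in.
Required throat t_e = P_u / (φ × 0.6 F_EXX × L) = 164 / (0.75 × 0.6 × 100 × 22) = 0.1657 in.
Required leg w = t_e / 0.707 = 0.2343 in → use 1/4 in.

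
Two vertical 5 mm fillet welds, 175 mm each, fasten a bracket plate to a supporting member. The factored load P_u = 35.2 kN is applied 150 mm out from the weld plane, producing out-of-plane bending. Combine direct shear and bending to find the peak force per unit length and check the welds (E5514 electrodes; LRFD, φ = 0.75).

E55XX → F_EXX = 550 MPa.
L_w = 2 × 175 = 350 mm; section modulus (unit throat) S = 2 × L²/6 = 10210 mm².
Direct shear f_v = P/L_w = 35.2×10³/350 = 100.6 N/mm.
Moment M = P × e = 35.2×10³ × 150 = 5280000 N·mm; bending f_b = M/S = 517.2 N/mm.
f_max = √(f_v² + f_b²) = √(100.6² + 517.2²) = 526.9 N/mm.
φr_n = 0.75 × 0.6 × 550 × (0.707 × 5) = 874.9 N/mm → adequate.

f_max ≈ 527 N/mm; adequate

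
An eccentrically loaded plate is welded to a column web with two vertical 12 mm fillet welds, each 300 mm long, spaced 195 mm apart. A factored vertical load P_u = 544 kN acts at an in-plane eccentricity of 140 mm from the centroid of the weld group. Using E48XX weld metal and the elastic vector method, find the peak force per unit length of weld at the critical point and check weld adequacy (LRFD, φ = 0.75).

f_max ≈ 1980 N/mm; NOT adequate

E48XX → F_EXX = 480 MPa.
Total weld length L_w = 600 mm. Treat welds as unit-width lines.
Polar moment about centroid: J = 2[d³/12 + d(b/2)²] = 2[300³/12 + 300×97.5²] = 10200000 mm³.
Direct shear f_v = P/L_w = 544×10³ / 600 = 906.7 N/mm (vertical).
Torsion M = P·e = 544×10³ × 140 = 76160000 N·mm.
Critical point at (x, y) = (97.5, 150) from centroid. f_tx = M·y/J = 1120 N/mm; f_ty = M·x/J = 727.7 N/mm.
Resultant f_max = √[f_tx² + (f_v + f_ty)²] = √[1120² + (906.7 + 727.7)²] = 1981 N/mm.
Capacity per unit length: φr_n = 0.75 × 0.6 × 480 × (0.707 × 12) = 1833 N/mm.
1981 > 1833 → NOT adequate.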